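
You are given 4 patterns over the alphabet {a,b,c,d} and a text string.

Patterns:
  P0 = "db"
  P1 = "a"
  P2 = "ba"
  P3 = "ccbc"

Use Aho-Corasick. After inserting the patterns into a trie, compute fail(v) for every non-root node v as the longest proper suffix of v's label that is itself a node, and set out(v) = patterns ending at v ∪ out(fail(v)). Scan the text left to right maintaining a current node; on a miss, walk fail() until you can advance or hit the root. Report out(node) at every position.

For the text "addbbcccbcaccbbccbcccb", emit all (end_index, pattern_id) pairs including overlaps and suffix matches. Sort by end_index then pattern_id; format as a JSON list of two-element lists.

Build:
Trie (insert patterns):
  0='ε' goto a→3 b→4 c→6 d→1
  1='d' goto b→2
  2='db' goto ·  ←P0
  3='a' goto ·  ←P1
  4='b' goto a→5
  5='ba' goto ·  ←P2
  6='c' goto c→7
  7='cc' goto b→8
  8='ccb' goto c→9
  9='ccbc' goto ·  ←P3

Failure links (BFS by depth):
  fail(1) 'd': from fail(0)=0 chase 'd': 0 ⇒ 0;  out=∅∪out(0)=∅
  fail(3) 'a': from fail(0)=0 chase 'a': 0 ⇒ 0;  out={1}∪out(0)={1}
  fail(4) 'b': from fail(0)=0 chase 'b': 0 ⇒ 0;  out=∅∪out(0)=∅
  fail(6) 'c': from fail(0)=0 chase 'c': 0 ⇒ 0;  out=∅∪out(0)=∅
  fail(2) 'db': from fail(1)=0 chase 'b': 0 ⇒ 4;  out={0}∪out(4)={0}
  fail(5) 'ba': from fail(4)=0 chase 'a': 0 ⇒ 3;  out={2}∪out(3)={1,2}
  fail(7) 'cc': from fail(6)=0 chase 'c': 0 ⇒ 6;  out=∅∪out(6)=∅
  fail(8) 'ccb': from fail(7)=6 chase 'b': 6→0 ⇒ 4;  out=∅∪out(4)=∅
  fail(9) 'ccbc': from fail(8)=4 chase 'c': 4→0 ⇒ 6;  out={3}∪out(6)={3}

Scan:
[0] read 'a'  n0⇒n3  emit P1@[0:0]
[1] read 'd'  n3⇒n1 (fail-walked)
[2] read 'd'  n1⇒n1 (fail-walked)
[3] read 'b'  n1⇒n2  emit P0@[2:3]
[4] read 'b'  n2⇒n4 (fail-walked)
[5] read 'c'  n4⇒n6 (fail-walked)
[6] read 'c'  n6⇒n7
[7] read 'c'  n7⇒n7 (fail-walked)
[8] read 'b'  n7⇒n8
[9] read 'c'  n8⇒n9  emit P3@[6:9]
[10] read 'a'  n9⇒n3 (fail-walked)  emit P1@[10:10]
[11] read 'c'  n3⇒n6 (fail-walked)
[12] read 'c'  n6⇒n7
[13] read 'b'  n7⇒n8
[14] read 'b'  n8⇒n4 (fail-walked)
[15] read 'c'  n4⇒n6 (fail-walked)
[16] read 'c'  n6⇒n7
[17] read 'b'  n7⇒n8
[18] read 'c'  n8⇒n9  emit P3@[15:18]
[19] read 'c'  n9⇒n7 (fail-walked)
[20] read 'c'  n7⇒n7 (fail-walked)
[21] read 'b'  n7⇒n8

All matches (sorted): [[0,1],[3,0],[9,3],[10,1],[18,3]]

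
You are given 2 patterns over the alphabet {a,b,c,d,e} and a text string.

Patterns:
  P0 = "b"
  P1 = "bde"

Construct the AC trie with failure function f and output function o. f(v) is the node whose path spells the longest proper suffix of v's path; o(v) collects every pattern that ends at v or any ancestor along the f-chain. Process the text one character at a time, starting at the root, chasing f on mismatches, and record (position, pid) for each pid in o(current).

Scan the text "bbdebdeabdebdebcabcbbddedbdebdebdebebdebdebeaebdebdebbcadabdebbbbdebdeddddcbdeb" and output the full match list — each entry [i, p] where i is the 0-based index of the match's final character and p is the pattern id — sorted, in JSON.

Build:
Trie nodes:
  0='ε' goto b→1
  1='b' goto d→2  [P0 ends]
  2='bd' goto e→3
  3='bde' goto ·  [P1 ends]

Failure links (BFS by depth):
  n1('b'): parent n0 fail=0; on 'b' 0 → fail=0;  out {0}∪∅={0}
  n2('bd'): parent n1 fail=0; on 'd' 0 → fail=0;  out ∅∪∅=∅
  n3('bde'): parent n2 fail=0; on 'e' 0 → fail=0;  out {1}∪∅={1}

Scan:
[0] read 'b'  n0⇒n1  ** P0@[0:0]
[1] read 'b'  n1⇒n1 (via fail)  ** P0@[1:1]
[2] read 'd'  n1⇒n2
[3] read 'e'  n2⇒n3  ** P1@[1:3]
[4] read 'b'  n3⇒n1 (via fail)  ** P0@[4:4]
[5] read 'd'  n1⇒n2
[6] read 'e'  n2⇒n3  ** P1@[4:6]
[7] read 'a'  n3⇒n0 (via fail)
[8] read 'b'  n0⇒n1  ** P0@[8:8]
[9] read 'd'  n1⇒n2
[10] read 'e'  n2⇒n3  ** P1@[8:10]
[11] read 'b'  n3⇒n1 (via fail)  ** P0@[11:11]
[12] read 'd'  n1⇒n2
[13] read 'e'  n2⇒n3  ** P1@[11:13]
[14] read 'b'  n3⇒n1 (via fail)  ** P0@[14:14]
[15] read 'c'  n1⇒n0 (via fail)
[16] read 'a'  n0⇒n0
[17] read 'b'  n0⇒n1  ** P0@[17:17]
[18] read 'c'  n1⇒n0 (via fail)
[19] read 'b'  n0⇒n1  ** P0@[19:19]
[20] read 'b'  n1⇒n1 (via fail)  ** P0@[20:20]
[21] read 'd'  n1⇒n2
[22] read 'd'  n2⇒n0 (via fail)
[23] read 'e'  n0⇒n0
[24] read 'd'  n0⇒n0
[25] read 'b'  n0⇒n1  ** P0@[25:25]
[26] read 'd'  n1⇒n2
[27] read 'e'  n2⇒n3  ** P1@[25:27]
[28] read 'b'  n3⇒n1 (via fail)  ** P0@[28:28]
[29] read 'd'  n1⇒n2
[30] read 'e'  n2⇒n3  ** P1@[28:30]
[31] read 'b'  n3⇒n1 (via fail)  ** P0@[31:31]
[32] read 'd'  n1⇒n2
[33] read 'e'  n2⇒n3  ** P1@[31:33]
[34] read 'b'  n3⇒n1 (via fail)  ** P0@[34:34]
[35] read 'e'  n1⇒n0 (via fail)
[36] read 'b'  n0⇒n1  ** P0@[36:36]
[37] read 'd'  n1⇒n2
[38] read 'e'  n2⇒n3  ** P1@[36:38]
[39] read 'b'  n3⇒n1 (via fail)  ** P0@[39:39]
[40] read 'd'  n1⇒n2
[41] read 'e'  n2⇒n3  ** P1@[39:41]
[42] read 'b'  n3⇒n1 (via fail)  ** P0@[42:42]
[43] read 'e'  n1⇒n0 (via fail)
[44] read 'a'  n0⇒n0
[45] read 'e'  n0⇒n0
[46] read 'b'  n0⇒n1  ** P0@[46:46]
[47] read 'd'  n1⇒n2
[48] read 'e'  n2⇒n3  ** P1@[46:48]
[49] read 'b'  n3⇒n1 (via fail)  ** P0@[49:49]
[50] read 'd'  n1⇒n2
[51] read 'e'  n2⇒n3  ** P1@[49:51]
[52] read 'b'  n3⇒n1 (via fail)  ** P0@[52:52]
[53] read 'b'  n1⇒n1 (via fail)  ** P0@[53:53]
[54] read 'c'  n1⇒n0 (via fail)
[55] read 'a'  n0⇒n0
[56] read 'd'  n0⇒n0
[57] read 'a'  n0⇒n0
[58] read 'b'  n0⇒n1  ** P0@[58:58]
[59] read 'd'  n1⇒n2
[60] read 'e'  n2⇒n3  ** P1@[58:60]
[61] read 'b'  n3⇒n1 (via fail)  ** P0@[61:61]
[62] read 'b'  n1⇒n1 (via fail)  ** P0@[62:62]
[63] read 'b'  n1⇒n1 (via fail)  ** P0@[63:63]
[64] read 'b'  n1⇒n1 (via fail)  ** P0@[64:64]
[65] read 'd'  n1⇒n2
[66] read 'e'  n2⇒n3  ** P1@[64:66]
[67] read 'b'  n3⇒n1 (via fail)  ** P0@[67:67]
[68] read 'd'  n1⇒n2
[69] read 'e'  n2⇒n3  ** P1@[67:69]
[70] read 'd'  n3⇒n0 (via fail)
[71] read 'd'  n0⇒n0
[72] read 'd'  n0⇒n0
[73] read 'd'  n0⇒n0
[74] read 'c'  n0⇒n0
[75] read 'b'  n0⇒n1  ** P0@[75:75]
[76] read 'd'  n1⇒n2
[77] read 'e'  n2⇒n3  ** P1@[75:77]
[78] read 'b'  n3⇒n1 (via fail)  ** P0@[78:78]

Matches: [[0,0],[1,0],[3,1],[4,0],[6,1],[8,0],[10,1],[11,0],[13,1],[14,0],[17,0],[19,0],[20,0],[25,0],[27,1],[28,0],[30,1],[31,0],[33,1],[34,0],[36,0],[38,1],[39,0],[41,1],[42,0],[46,0],[48,1],[49,0],[51,1],[52,0],[53,0],[58,0],[60,1],[61,0],[62,0],[63,0],[64,0],[66,1],[67,0],[69,1],[75,0],[77,1],[78,0]]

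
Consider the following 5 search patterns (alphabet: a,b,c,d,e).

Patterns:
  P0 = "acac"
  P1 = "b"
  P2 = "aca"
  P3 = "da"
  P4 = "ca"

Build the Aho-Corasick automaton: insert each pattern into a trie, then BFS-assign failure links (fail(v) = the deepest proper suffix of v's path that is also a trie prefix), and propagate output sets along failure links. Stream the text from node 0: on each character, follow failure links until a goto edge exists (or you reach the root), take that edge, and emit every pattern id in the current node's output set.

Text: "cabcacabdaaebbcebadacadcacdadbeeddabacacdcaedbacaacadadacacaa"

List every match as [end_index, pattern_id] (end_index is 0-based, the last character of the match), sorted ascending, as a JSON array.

Build automaton:
Trie (insert patterns):
  0='ε' goto a→1 b→5 c→8 d→6
  1='a' goto c→2
  2='ac' goto a→3
  3='aca' goto c→4  ←P2
  4='acac' goto ·  ←P0
  5='b' goto ·  ←P1
  6='d' goto a→7
  7='da' goto ·  ←P3
  8='c' goto a→9
  9='ca' goto ·  ←P4

BFS fail/out derivation:
  fail(1) 'a': from fail(0)=0 chase 'a': 0 ⇒ 0;  out=∅∪out(0)=∅
  fail(5) 'b': from fail(0)=0 chase 'b': 0 ⇒ 0;  out={1}∪out(0)={1}
  fail(6) 'd': from fail(0)=0 chase 'd': 0 ⇒ 0;  out=∅∪out(0)=∅
  fail(8) 'c': from fail(0)=0 chase 'c': 0 ⇒ 0;  out=∅∪out(0)=∅
  fail(2) 'ac': from fail(1)=0 chase 'c': 0 ⇒ 8;  out=∅∪out(8)=∅
  fail(7) 'da': from fail(6)=0 chase 'a': 0 ⇒ 1;  out={3}∪out(1)={3}
  fail(9) 'ca': from fail(8)=0 chase 'a': 0 ⇒ 1;  out={4}∪out(1)={4}
  fail(3) 'aca': from fail(2)=8 chase 'a': 8 ⇒ 9;  out={2}∪out(9)={2,4}
  fail(4) 'acac': from fail(3)=9 chase 'c': 9→1 ⇒ 2;  out={0}∪out(2)={0}

Run:
i=0 'c': node 0→8
i=1 'a': node 8→9  → match P4@[0:1]
i=2 'b': node 9→5 ·f  → match P1@[2:2]
i=3 'c': node 5→8 ·f
i=4 'a': node 8→9  → match P4@[3:4]
i=5 'c': node 9→2 ·f
i=6 'a': node 2→3  → match P2@[4:6],P4@[5:6]
i=7 'b': node 3→5 ·f  → match P1@[7:7]
i=8 'd': node 5→6 ·f
i=9 'a': node 6→7  → match P3@[8:9]
i=10 'a': node 7→1 ·f
i=11 'e': node 1→0 ·f
i=12 'b': node 0→5  → match P1@[12:12]
i=13 'b': node 5→5 ·f  → match P1@[13:13]
i=14 'c': node 5→8 ·f
i=15 'e': node 8→0 ·f
i=16 'b': node 0→5  → match P1@[16:16]
i=17 'a': node 5→1 ·f
i=18 'd': node 1→6 ·f
i=19 'a': node 6→7  → match P3@[18:19]
i=20 'c': node 7→2 ·f
i=21 'a': node 2→3  → match P2@[19:21],P4@[20:21]
i=22 'd': node 3→6 ·f
i=23 'c': node 6→8 ·f
i=24 'a': node 8→9  → match P4@[23:24]
i=25 'c': node 9→2 ·f
i=26 'd': node 2→6 ·f
i=27 'a': node 6→7  → match P3@[26:27]
i=28 'd': node 7→6 ·f
i=29 'b': node 6→5 ·f  → match P1@[29:29]
i=30 'e': node 5→0 ·f
i=31 'e': node 0→0
i=32 'd': node 0→6
i=33 'd': node 6→6 ·f
i=34 'a': node 6→7  → match P3@[33:34]
i=35 'b': node 7→5 ·f  → match P1@[35:35]
i=36 'a': node 5→1 ·f
i=37 'c': node 1→2
i=38 'a': node 2→3  → match P2@[36:38],P4@[37:38]
i=39 'c': node 3→4  → match P0@[36:39]
i=40 'd': node 4→6 ·f
i=41 'c': node 6→8 ·f
i=42 'a': node 8→9  → match P4@[41:42]
i=43 'e': node 9→0 ·f
i=44 'd': node 0→6
i=45 'b': node 6→5 ·f  → match P1@[45:45]
i=46 'a': node 5→1 ·f
i=47 'c': node 1→2
i=48 'a': node 2→3  → match P2@[46:48],P4@[47:48]
i=49 'a': node 3→1 ·f
i=50 'c': node 1→2
i=51 'a': node 2→3  → match P2@[49:51],P4@[50:51]
i=52 'd': node 3→6 ·f
i=53 'a': node 6→7  → match P3@[52:53]
i=54 'd': node 7→6 ·f
i=55 'a': node 6→7  → match P3@[54:55]
i=56 'c': node 7→2 ·f
i=57 'a': node 2→3  → match P2@[55:57],P4@[56:57]
i=58 'c': node 3→4  → match P0@[55:58]
i=59 'a': node 4→3 ·f  → match P2@[57:59],P4@[58:59]
i=60 'a': node 3→1 ·f

Result: [[1,4],[2,1],[4,4],[6,2],[6,4],[7,1],[9,3],[12,1],[13,1],[16,1],[19,3],[21,2],[21,4],[24,4],[27,3],[29,1],[34,3],[35,1],[38,2],[38,4],[39,0],[42,4],[45,1],[48,2],[48,4],[51,2],[51,4],[53,3],[55,3],[57,2],[57,4],[58,0],[59,2],[59,4]]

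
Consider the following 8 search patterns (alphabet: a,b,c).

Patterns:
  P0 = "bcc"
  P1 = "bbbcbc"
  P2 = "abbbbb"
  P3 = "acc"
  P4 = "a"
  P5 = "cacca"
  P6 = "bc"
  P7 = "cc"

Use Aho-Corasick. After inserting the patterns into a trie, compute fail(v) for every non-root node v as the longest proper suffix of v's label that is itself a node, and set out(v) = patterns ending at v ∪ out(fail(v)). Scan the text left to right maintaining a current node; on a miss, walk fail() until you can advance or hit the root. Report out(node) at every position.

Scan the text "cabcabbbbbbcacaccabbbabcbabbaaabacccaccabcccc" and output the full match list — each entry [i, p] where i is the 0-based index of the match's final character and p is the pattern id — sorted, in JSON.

Construct AC machine:
Trie (insert patterns):
  0='ε' goto a→9 b→1 c→17
  1='b' goto b→4 c→2
  2='bc' goto c→3  ←P6
  3='bcc' goto ·  ←P0
  4='bb' goto b→5
  5='bbb' goto c→6
  6='bbbc' goto b→7
  7='bbbcb' goto c→8
  8='bbbcbc' goto ·  ←P1
  9='a' goto b→10 c→15  ←P4
  10='ab' goto b→11
  11='abb' goto b→12
  12='abbb' goto b→13
  13='abbbb' goto b→14
  14='abbbbb' goto ·  ←P2
  15='ac' goto c→16
  16='acc' goto ·  ←P3
  17='c' goto a→18 c→22
  18='ca' goto c→19
  19='cac' goto c→20
  20='cacc' goto a→21
  21='cacca' goto ·  ←P5
  22='cc' goto ·  ←P7

BFS fail/out derivation:
  fail(1) 'b': from fail(0)=0 chase 'b': 0 ⇒ 0;  out=∅∪out(0)=∅
  fail(9) 'a': from fail(0)=0 chase 'a': 0 ⇒ 0;  out={4}∪out(0)={4}
  fail(17) 'c': from fail(0)=0 chase 'c': 0 ⇒ 0;  out=∅∪out(0)=∅
  fail(2) 'bc': from fail(1)=0 chase 'c': 0 ⇒ 17;  out={6}∪out(17)={6}
  fail(4) 'bb': from fail(1)=0 chase 'b': 0 ⇒ 1;  out=∅∪out(1)=∅
  fail(10) 'ab': from fail(9)=0 chase 'b': 0 ⇒ 1;  out=∅∪out(1)=∅
  fail(15) 'ac': from fail(9)=0 chase 'c': 0 ⇒ 17;  out=∅∪out(17)=∅
  fail(18) 'ca': from fail(17)=0 chase 'a': 0 ⇒ 9;  out=∅∪out(9)={4}
  fail(22) 'cc': from fail(17)=0 chase 'c': 0 ⇒ 17;  out={7}∪out(17)={7}
  fail(3) 'bcc': from fail(2)=17 chase 'c': 17 ⇒ 22;  out={0}∪out(22)={0,7}
  fail(5) 'bbb': from fail(4)=1 chase 'b': 1 ⇒ 4;  out=∅∪out(4)=∅
  fail(11) 'abb': from fail(10)=1 chase 'b': 1 ⇒ 4;  out=∅∪out(4)=∅
  fail(16) 'acc': from fail(15)=17 chase 'c': 17 ⇒ 22;  out={3}∪out(22)={3,7}
  fail(19) 'cac': from fail(18)=9 chase 'c': 9 ⇒ 15;  out=∅∪out(15)=∅
  fail(6) 'bbbc': from fail(5)=4 chase 'c': 4→1 ⇒ 2;  out=∅∪out(2)={6}
  fail(12) 'abbb': from fail(11)=4 chase 'b': 4 ⇒ 5;  out=∅∪out(5)=∅
  fail(20) 'cacc': from fail(19)=15 chase 'c': 15 ⇒ 16;  out=∅∪out(16)={3,7}
  fail(7) 'bbbcb': from fail(6)=2 chase 'b': 2→17→0 ⇒ 1;  out=∅∪out(1)=∅
  fail(13) 'abbbb': from fail(12)=5 chase 'b': 5→4 ⇒ 5;  out=∅∪out(5)=∅
  fail(21) 'cacca': from fail(20)=16 chase 'a': 16→22→17 ⇒ 18;  out={5}∪out(18)={4,5}
  fail(8) 'bbbcbc': from fail(7)=1 chase 'c': 1 ⇒ 2;  out={1}∪out(2)={1,6}
  fail(14) 'abbbbb': from fail(13)=5 chase 'b': 5→4 ⇒ 5;  out={2}∪out(5)={2}

Run:
i=0 'c': node 0→17
i=1 'a': node 17→18  ** P4@[1:1]
i=2 'b': node 18→10 (via fail)
i=3 'c': node 10→2 (via fail)  ** P6@[2:3]
i=4 'a': node 2→18 (via fail)  ** P4@[4:4]
i=5 'b': node 18→10 (via fail)
i=6 'b': node 10→11
i=7 'b': node 11→12
i=8 'b': node 12→13
i=9 'b': node 13→14  ** P2@[4:9]
i=10 'b': node 14→5 (via fail)
i=11 'c': node 5→6  ** P6@[10:11]
i=12 'a': node 6→18 (via fail)  ** P4@[12:12]
i=13 'c': node 18→19
i=14 'a': node 19→18 (via fail)  ** P4@[14:14]
i=15 'c': node 18→19
i=16 'c': node 19→20  ** P3@[14:16],P7@[15:16]
i=17 'a': node 20→21  ** P4@[17:17],P5@[13:17]
i=18 'b': node 21→10 (via fail)
i=19 'b': node 10→11
i=20 'b': node 11→12
i=21 'a': node 12→9 (via fail)  ** P4@[21:21]
i=22 'b': node 9→10
i=23 'c': node 10→2 (via fail)  ** P6@[22:23]
i=24 'b': node 2→1 (via fail)
i=25 'a': node 1→9 (via fail)  ** P4@[25:25]
i=26 'b': node 9→10
i=27 'b': node 10→11
i=28 'a': node 11→9 (via fail)  ** P4@[28:28]
i=29 'a': node 9→9 (via fail)  ** P4@[29:29]
i=30 'a': node 9→9 (via fail)  ** P4@[30:30]
i=31 'b': node 9→10
i=32 'a': node 10→9 (via fail)  ** P4@[32:32]
i=33 'c': node 9→15
i=34 'c': node 15→16  ** P3@[32:34],P7@[33:34]
i=35 'c': node 16→22 (via fail)  ** P7@[34:35]
i=36 'a': node 22→18 (via fail)  ** P4@[36:36]
i=37 'c': node 18→19
i=38 'c': node 19→20  ** P3@[36:38],P7@[37:38]
i=39 'a': node 20→21  ** P4@[39:39],P5@[35:39]
i=40 'b': node 21→10 (via fail)
i=41 'c': node 10→2 (via fail)  ** P6@[40:41]
i=42 'c': node 2→3  ** P0@[40:42],P7@[41:42]
i=43 'c': node 3→22 (via fail)  ** P7@[42:43]
i=44 'c': node 22→22 (via fail)  ** P7@[43:44]

All matches (sorted): [[1,4],[3,6],[4,4],[9,2],[11,6],[12,4],[14,4],[16,3],[16,7],[17,4],[17,5],[21,4],[23,6],[25,4],[28,4],[29,4],[30,4],[32,4],[34,3],[34,7],[35,7],[36,4],[38,3],[38,7],[39,4],[39,5],[41,6],[42,0],[42,7],[43,7],[44,7]]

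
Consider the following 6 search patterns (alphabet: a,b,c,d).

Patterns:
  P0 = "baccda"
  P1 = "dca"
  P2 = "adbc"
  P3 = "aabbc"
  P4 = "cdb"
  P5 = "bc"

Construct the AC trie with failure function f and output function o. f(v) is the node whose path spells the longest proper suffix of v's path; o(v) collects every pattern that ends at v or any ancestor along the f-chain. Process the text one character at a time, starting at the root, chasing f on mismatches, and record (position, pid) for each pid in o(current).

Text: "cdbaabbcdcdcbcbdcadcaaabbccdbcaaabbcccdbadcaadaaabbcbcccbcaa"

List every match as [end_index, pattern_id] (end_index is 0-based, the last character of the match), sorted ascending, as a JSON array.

Build:
Trie nodes:
  n0 'ε': a→10 b→1 c→18 d→7
  n1 'b': a→2 c→21
  n2 'ba': c→3
  n3 'bac': c→4
  n4 'bacc': d→5
  n5 'baccd': a→6
  n6 'baccda': ·  ←P0
  n7 'd': c→8
  n8 'dc': a→9
  n9 'dca': ·  ←P1
  n10 'a': a→14 d→11
  n11 'ad': b→12
  n12 'adb': c→13
  n13 'adbc': ·  ←P2
  n14 'aa': b→15
  n15 'aab': b→16
  n16 'aabb': c→17
  n17 'aabbc': ·  ←P3
  n18 'c': d→19
  n19 'cd': b→20
  n20 'cdb': ·  ←P4
  n21 'bc': ·  ←P5

BFS fail/out derivation:
  n1('b'): parent n0 fail=0; on 'b' 0 → fail=0;  out ∅∪∅=∅
  n7('d'): parent n0 fail=0; on 'd' 0 → fail=0;  out ∅∪∅=∅
  n10('a'): parent n0 fail=0; on 'a' 0 → fail=0;  out ∅∪∅=∅
  n18('c'): parent n0 fail=0; on 'c' 0 → fail=0;  out ∅∪∅=∅
  n2('ba'): parent n1 fail=0; on 'a' 0 → fail=10;  out ∅∪∅=∅
  n8('dc'): parent n7 fail=0; on 'c' 0 → fail=18;  out ∅∪∅=∅
  n11('ad'): parent n10 fail=0; on 'd' 0 → fail=7;  out ∅∪∅=∅
  n14('aa'): parent n10 fail=0; on 'a' 0 → fail=10;  out ∅∪∅=∅
  n19('cd'): parent n18 fail=0; on 'd' 0 → fail=7;  out ∅∪∅=∅
  n21('bc'): parent n1 fail=0; on 'c' 0 → fail=18;  out {5}∪∅={5}
  n3('bac'): parent n2 fail=10; on 'c' 10→0 → fail=18;  out ∅∪∅=∅
  n9('dca'): parent n8 fail=18; on 'a' 18→0 → fail=10;  out {1}∪∅={1}
  n12('adb'): parent n11 fail=7; on 'b' 7→0 → fail=1;  out ∅∪∅=∅
  n15('aab'): parent n14 fail=10; on 'b' 10→0 → fail=1;  out ∅∪∅=∅
  n20('cdb'): parent n19 fail=7; on 'b' 7→0 → fail=1;  out {4}∪∅={4}
  n4('bacc'): parent n3 fail=18; on 'c' 18→0 → fail=18;  out ∅∪∅=∅
  n13('adbc'): parent n12 fail=1; on 'c' 1 → fail=21;  out {2}∪{5}={2,5}
  n16('aabb'): parent n15 fail=1; on 'b' 1→0 → fail=1;  out ∅∪∅=∅
  n5('baccd'): parent n4 fail=18; on 'd' 18 → fail=19;  out ∅∪∅=∅
  n17('aabbc'): parent n16 fail=1; on 'c' 1 → fail=21;  out {3}∪{5}={3,5}
  n6('baccda'): parent n5 fail=19; on 'a' 19→7→0 → fail=10;  out {0}∪∅={0}

Text stream:
[0] read 'c'  n0⇒n18
[1] read 'd'  n18⇒n19
[2] read 'b'  n19⇒n20  ** P4@[0:2]
[3] read 'a'  n20⇒n2 (via fail)
[4] read 'a'  n2⇒n14 (via fail)
[5] read 'b'  n14⇒n15
[6] read 'b'  n15⇒n16
[7] read 'c'  n16⇒n17  ** P3@[3:7],P5@[6:7]
[8] read 'd'  n17⇒n19 (via fail)
[9] read 'c'  n19⇒n8 (via fail)
[10] read 'd'  n8⇒n19 (via fail)
[11] read 'c'  n19⇒n8 (via fail)
[12] read 'b'  n8⇒n1 (via fail)
[13] read 'c'  n1⇒n21  ** P5@[12:13]
[14] read 'b'  n21⇒n1 (via fail)
[15] read 'd'  n1⇒n7 (via fail)
[16] read 'c'  n7⇒n8
[17] read 'a'  n8⇒n9  ** P1@[15:17]
[18] read 'd'  n9⇒n11 (via fail)
[19] read 'c'  n11⇒n8 (via fail)
[20] read 'a'  n8⇒n9  ** P1@[18:20]
[21] read 'a'  n9⇒n14 (via fail)
[22] read 'a'  n14⇒n14 (via fail)
[23] read 'b'  n14⇒n15
[24] read 'b'  n15⇒n16
[25] read 'c'  n16⇒n17  ** P3@[21:25],P5@[24:25]
[26] read 'c'  n17⇒n18 (via fail)
[27] read 'd'  n18⇒n19
[28] read 'b'  n19⇒n20  ** P4@[26:28]
[29] read 'c'  n20⇒n21 (via fail)  ** P5@[28:29]
[30] read 'a'  n21⇒n10 (via fail)
[31] read 'a'  n10⇒n14
[32] read 'a'  n14⇒n14 (via fail)
[33] read 'b'  n14⇒n15
[34] read 'b'  n15⇒n16
[35] read 'c'  n16⇒n17  ** P3@[31:35],P5@[34:35]
[36] read 'c'  n17⇒n18 (via fail)
[37] read 'c'  n18⇒n18 (via fail)
[38] read 'd'  n18⇒n19
[39] read 'b'  n19⇒n20  ** P4@[37:39]
[40] read 'a'  n20⇒n2 (via fail)
[41] read 'd'  n2⇒n11 (via fail)
[42] read 'c'  n11⇒n8 (via fail)
[43] read 'a'  n8⇒n9  ** P1@[41:43]
[44] read 'a'  n9⇒n14 (via fail)
[45] read 'd'  n14⇒n11 (via fail)
[46] read 'a'  n11⇒n10 (via fail)
[47] read 'a'  n10⇒n14
[48] read 'a'  n14⇒n14 (via fail)
[49] read 'b'  n14⇒n15
[50] read 'b'  n15⇒n16
[51] read 'c'  n16⇒n17  ** P3@[47:51],P5@[50:51]
[52] read 'b'  n17⇒n1 (via fail)
[53] read 'c'  n1⇒n21  ** P5@[52:53]
[54] read 'c'  n21⇒n18 (via fail)
[55] read 'c'  n18⇒n18 (via fail)
[56] read 'b'  n18⇒n1 (via fail)
[57] read 'c'  n1⇒n21  ** P5@[56:57]
[58] read 'a'  n21⇒n10 (via fail)
[59] read 'a'  n10⇒n14

Result: [[2,4],[7,3],[7,5],[13,5],[17,1],[20,1],[25,3],[25,5],[28,4],[29,5],[35,3],[35,5],[39,4],[43,1],[51,3],[51,5],[53,5],[57,5]]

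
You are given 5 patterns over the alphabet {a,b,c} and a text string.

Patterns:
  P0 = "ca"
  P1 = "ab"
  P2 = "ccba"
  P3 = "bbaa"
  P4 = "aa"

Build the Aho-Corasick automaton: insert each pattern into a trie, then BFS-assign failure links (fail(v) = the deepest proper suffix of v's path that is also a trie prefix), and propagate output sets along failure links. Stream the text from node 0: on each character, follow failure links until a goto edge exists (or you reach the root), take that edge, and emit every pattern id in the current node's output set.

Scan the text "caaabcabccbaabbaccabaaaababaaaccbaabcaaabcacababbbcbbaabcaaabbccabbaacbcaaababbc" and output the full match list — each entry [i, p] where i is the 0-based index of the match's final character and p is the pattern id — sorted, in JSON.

Construct AC machine:
Trie (insert patterns):
  0='ε' goto a→3 b→8 c→1
  1='c' goto a→2 c→5
  2='ca' goto ·  [P0 ends]
  3='a' goto a→12 b→4
  4='ab' goto ·  [P1 ends]
  5='cc' goto b→6
  6='ccb' goto a→7
  7='ccba' goto ·  [P2 ends]
  8='b' goto b→9
  9='bb' goto a→10
  10='bba' goto a→11
  11='bbaa' goto ·  [P3 ends]
  12='aa' goto ·  [P4 ends]

BFS fail/out derivation:
  n1('c'): parent n0 fail=0; on 'c' 0 → fail=0;  out ∅∪∅=∅
  n3('a'): parent n0 fail=0; on 'a' 0 → fail=0;  out ∅∪∅=∅
  n8('b'): parent n0 fail=0; on 'b' 0 → fail=0;  out ∅∪∅=∅
  n2('ca'): parent n1 fail=0; on 'a' 0 → fail=3;  out {0}∪∅={0}
  n4('ab'): parent n3 fail=0; on 'b' 0 → fail=8;  out {1}∪∅={1}
  n5('cc'): parent n1 fail=0; on 'c' 0 → fail=1;  out ∅∪∅=∅
  n9('bb'): parent n8 fail=0; on 'b' 0 → fail=8;  out ∅∪∅=∅
  n12('aa'): parent n3 fail=0; on 'a' 0 → fail=3;  out {4}∪∅={4}
  n6('ccb'): parent n5 fail=1; on 'b' 1→0 → fail=8;  out ∅∪∅=∅
  n10('bba'): parent n9 fail=8; on 'a' 8→0 → fail=3;  out ∅∪∅=∅
  n7('ccba'): parent n6 fail=8; on 'a' 8→0 → fail=3;  out {2}∪∅={2}
  n11('bbaa'): parent n10 fail=3; on 'a' 3 → fail=12;  out {3}∪{4}={3,4}

Text stream:
i=0 'c': node 0→1
i=1 'a': node 1→2  → match P0@[0:1]
i=2 'a': node 2→12 (via fail)  → match P4@[1:2]
i=3 'a': node 12→12 (via fail)  → match P4@[2:3]
i=4 'b': node 12→4 (via fail)  → match P1@[3:4]
i=5 'c': node 4→1 (via fail)
i=6 'a': node 1→2  → match P0@[5:6]
i=7 'b': node 2→4 (via fail)  → match P1@[6:7]
i=8 'c': node 4→1 (via fail)
i=9 'c': node 1→5
i=10 'b': node 5→6
i=11 'a': node 6→7  → match P2@[8:11]
i=12 'a': node 7→12 (via fail)  → match P4@[11:12]
i=13 'b': node 12→4 (via fail)  → match P1@[12:13]
i=14 'b': node 4→9 (via fail)
i=15 'a': node 9→10
i=16 'c': node 10→1 (via fail)
i=17 'c': node 1→5
i=18 'a': node 5→2 (via fail)  → match P0@[17:18]
i=19 'b': node 2→4 (via fail)  → match P1@[18:19]
i=20 'a': node 4→3 (via fail)
i=21 'a': node 3→12  → match P4@[20:21]
i=22 'a': node 12→12 (via fail)  → match P4@[21:22]
i=23 'a': node 12→12 (via fail)  → match P4@[22:23]
i=24 'b': node 12→4 (via fail)  → match P1@[23:24]
i=25 'a': node 4→3 (via fail)
i=26 'b': node 3→4  → match P1@[25:26]
i=27 'a': node 4→3 (via fail)
i=28 'a': node 3→12  → match P4@[27:28]
i=29 'a': node 12→12 (via fail)  → match P4@[28:29]
i=30 'c': node 12→1 (via fail)
i=31 'c': node 1→5
i=32 'b': node 5→6
i=33 'a': node 6→7  → match P2@[30:33]
i=34 'a': node 7→12 (via fail)  → match P4@[33:34]
i=35 'b': node 12→4 (via fail)  → match P1@[34:35]
i=36 'c': node 4→1 (via fail)
i=37 'a': node 1→2  → match P0@[36:37]
i=38 'a': node 2→12 (via fail)  → match P4@[37:38]
i=39 'a': node 12→12 (via fail)  → match P4@[38:39]
i=40 'b': node 12→4 (via fail)  → match P1@[39:40]
i=41 'c': node 4→1 (via fail)
i=42 'a': node 1→2  → match P0@[41:42]
i=43 'c': node 2→1 (via fail)
i=44 'a': node 1→2  → match P0@[43:44]
i=45 'b': node 2→4 (via fail)  → match P1@[44:45]
i=46 'a': node 4→3 (via fail)
i=47 'b': node 3→4  → match P1@[46:47]
i=48 'b': node 4→9 (via fail)
i=49 'b': node 9→9 (via fail)
i=50 'c': node 9→1 (via fail)
i=51 'b': node 1→8 (via fail)
i=52 'b': node 8→9
i=53 'a': node 9→10
i=54 'a': node 10→11  → match P3@[51:54],P4@[53:54]
i=55 'b': node 11→4 (via fail)  → match P1@[54:55]
i=56 'c': node 4→1 (via fail)
i=57 'a': node 1→2  → match P0@[56:57]
i=58 'a': node 2→12 (via fail)  → match P4@[57:58]
i=59 'a': node 12→12 (via fail)  → match P4@[58:59]
i=60 'b': node 12→4 (via fail)  → match P1@[59:60]
i=61 'b': node 4→9 (via fail)
i=62 'c': node 9→1 (via fail)
i=63 'c': node 1→5
i=64 'a': node 5→2 (via fail)  → match P0@[63:64]
i=65 'b': node 2→4 (via fail)  → match P1@[64:65]
i=66 'b': node 4→9 (via fail)
i=67 'a': node 9→10
i=68 'a': node 10→11  → match P3@[65:68],P4@[67:68]
i=69 'c': node 11→1 (via fail)
i=70 'b': node 1→8 (via fail)
i=71 'c': node 8→1 (via fail)
i=72 'a': node 1→2  → match P0@[71:72]
i=73 'a': node 2→12 (via fail)  → match P4@[72:73]
i=74 'a': node 12→12 (via fail)  → match P4@[73:74]
i=75 'b': node 12→4 (via fail)  → match P1@[74:75]
i=76 'a': node 4→3 (via fail)
i=77 'b': node 3→4  → match P1@[76:77]
i=78 'b': node 4→9 (via fail)
i=79 'c': node 9→1 (via fail)

Matches: [[1,0],[2,4],[3,4],[4,1],[6,0],[7,1],[11,2],[12,4],[13,1],[18,0],[19,1],[21,4],[22,4],[23,4],[24,1],[26,1],[28,4],[29,4],[33,2],[34,4],[35,1],[37,0],[38,4],[39,4],[40,1],[42,0],[44,0],[45,1],[47,1],[54,3],[54,4],[55,1],[57,0],[58,4],[59,4],[60,1],[64,0],[65,1],[68,3],[68,4],[72,0],[73,4],[74,4],[75,1],[77,1]]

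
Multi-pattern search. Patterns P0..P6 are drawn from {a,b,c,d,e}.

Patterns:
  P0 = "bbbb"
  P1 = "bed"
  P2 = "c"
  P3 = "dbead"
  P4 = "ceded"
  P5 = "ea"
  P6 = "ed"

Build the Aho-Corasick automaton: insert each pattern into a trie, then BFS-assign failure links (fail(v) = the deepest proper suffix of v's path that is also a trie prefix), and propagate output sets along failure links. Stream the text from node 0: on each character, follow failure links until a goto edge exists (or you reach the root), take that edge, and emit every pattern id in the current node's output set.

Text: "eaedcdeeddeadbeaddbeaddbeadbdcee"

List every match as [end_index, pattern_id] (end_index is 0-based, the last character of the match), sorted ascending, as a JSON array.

Build automaton:
Trie (insert patterns):
  0='ε' goto b→1 c→7 d→8 e→17
  1='b' goto b→2 e→5
  2='bb' goto b→3
  3='bbb' goto b→4
  4='bbbb' goto ·  ←P0
  5='be' goto d→6
  6='bed' goto ·  ←P1
  7='c' goto e→13  ←P2
  8='d' goto b→9
  9='db' goto e→10
  10='dbe' goto a→11
  11='dbea' goto d→12
  12='dbead' goto ·  ←P3
  13='ce' goto d→14
  14='ced' goto e→15
  15='cede' goto d→16
  16='ceded' goto ·  ←P4
  17='e' goto a→18 d→19
  18='ea' goto ·  ←P5
  19='ed' goto ·  ←P6

Failure links (BFS by depth):
  n1('b'): parent n0 fail=0; on 'b' 0 → fail=0;  out ∅∪∅=∅
  n7('c'): parent n0 fail=0; on 'c' 0 → fail=0;  out {2}∪∅={2}
  n8('d'): parent n0 fail=0; on 'd' 0 → fail=0;  out ∅∪∅=∅
  n17('e'): parent n0 fail=0; on 'e' 0 → fail=0;  out ∅∪∅=∅
  n2('bb'): parent n1 fail=0; on 'b' 0 → fail=1;  out ∅∪∅=∅
  n5('be'): parent n1 fail=0; on 'e' 0 → fail=17;  out ∅∪∅=∅
  n9('db'): parent n8 fail=0; on 'b' 0 → fail=1;  out ∅∪∅=∅
  n13('ce'): parent n7 fail=0; on 'e' 0 → fail=17;  out ∅∪∅=∅
  n18('ea'): parent n17 fail=0; on 'a' 0 → fail=0;  out {5}∪∅={5}
  n19('ed'): parent n17 fail=0; on 'd' 0 → fail=8;  out {6}∪∅={6}
  n3('bbb'): parent n2 fail=1; on 'b' 1 → fail=2;  out ∅∪∅=∅
  n6('bed'): parent n5 fail=17; on 'd' 17 → fail=19;  out {1}∪{6}={1,6}
  n10('dbe'): parent n9 fail=1; on 'e' 1 → fail=5;  out ∅∪∅=∅
  n14('ced'): parent n13 fail=17; on 'd' 17 → fail=19;  out ∅∪{6}={6}
  n4('bbbb'): parent n3 fail=2; on 'b' 2 → fail=3;  out {0}∪∅={0}
  n11('dbea'): parent n10 fail=5; on 'a' 5→17 → fail=18;  out ∅∪{5}={5}
  n15('cede'): parent n14 fail=19; on 'e' 19→8→0 → fail=17;  out ∅∪∅=∅
  n12('dbead'): parent n11 fail=18; on 'd' 18→0 → fail=8;  out {3}∪∅={3}
  n16('ceded'): parent n15 fail=17; on 'd' 17 → fail=19;  out {4}∪{6}={4,6}

Scan:
[0] read 'e'  n0⇒n17
[1] read 'a'  n17⇒n18  → match P5@[0:1]
[2] read 'e'  n18⇒n17 (via fail)
[3] read 'd'  n17⇒n19  → match P6@[2:3]
[4] read 'c'  n19⇒n7 (via fail)  → match P2@[4:4]
[5] read 'd'  n7⇒n8 (via fail)
[6] read 'e'  n8⇒n17 (via fail)
[7] read 'e'  n17⇒n17 (via fail)
[8] read 'd'  n17⇒n19  → match P6@[7:8]
[9] read 'd'  n19⇒n8 (via fail)
[10] read 'e'  n8⇒n17 (via fail)
[11] read 'a'  n17⇒n18  → match P5@[10:11]
[12] read 'd'  n18⇒n8 (via fail)
[13] read 'b'  n8⇒n9
[14] read 'e'  n9⇒n10
[15] read 'a'  n10⇒n11  → match P5@[14:15]
[16] read 'd'  n11⇒n12  → match P3@[12:16]
[17] read 'd'  n12⇒n8 (via fail)
[18] read 'b'  n8⇒n9
[19] read 'e'  n9⇒n10
[20] read 'a'  n10⇒n11  → match P5@[19:20]
[21] read 'd'  n11⇒n12  → match P3@[17:21]
[22] read 'd'  n12⇒n8 (via fail)
[23] read 'b'  n8⇒n9
[24] read 'e'  n9⇒n10
[25] read 'a'  n10⇒n11  → match P5@[24:25]
[26] read 'd'  n11⇒n12  → match P3@[22:26]
[27] read 'b'  n12⇒n9 (via fail)
[28] read 'd'  n9⇒n8 (via fail)
[29] read 'c'  n8⇒n7 (via fail)  → match P2@[29:29]
[30] read 'e'  n7⇒n13
[31] read 'e'  n13⇒n17 (via fail)

Matches: [[1,5],[3,6],[4,2],[8,6],[11,5],[15,5],[16,3],[20,5],[21,3],[25,5],[26,3],[29,2]]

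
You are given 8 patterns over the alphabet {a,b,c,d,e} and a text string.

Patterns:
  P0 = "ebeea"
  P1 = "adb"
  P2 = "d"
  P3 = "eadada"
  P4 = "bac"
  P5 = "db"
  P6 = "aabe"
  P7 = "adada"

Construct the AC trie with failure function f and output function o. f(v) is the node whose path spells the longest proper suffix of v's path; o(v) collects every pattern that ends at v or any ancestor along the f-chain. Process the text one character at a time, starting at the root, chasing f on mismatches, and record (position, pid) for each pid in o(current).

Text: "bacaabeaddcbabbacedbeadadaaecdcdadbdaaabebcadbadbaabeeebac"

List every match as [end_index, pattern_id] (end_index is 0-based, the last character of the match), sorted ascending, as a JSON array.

Construct AC machine:
Trie nodes:
  n0 'ε': a→6 b→15 d→9 e→1
  n1 'e': a→10 b→2
  n2 'eb': e→3
  n3 'ebe': e→4
  n4 'ebee': a→5
  n5 'ebeea': ·  [P0 ends]
  n6 'a': a→19 d→7
  n7 'ad': a→22 b→8
  n8 'adb': ·  [P1 ends]
  n9 'd': b→18  [P2 ends]
  n10 'ea': d→11
  n11 'ead': a→12
  n12 'eada': d→13
  n13 'eadad': a→14
  n14 'eadada': ·  [P3 ends]
  n15 'b': a→16
  n16 'ba': c→17
  n17 'bac': ·  [P4 ends]
  n18 'db': ·  [P5 ends]
  n19 'aa': b→20
  n20 'aab': e→21
  n21 'aabe': ·  [P6 ends]
  n22 'ada': d→23
  n23 'adad': a→24
  n24 'adada': ·  [P7 ends]

BFS fail/out derivation:
  n1('e'): parent n0 fail=0; on 'e' 0 → fail=0;  out ∅∪∅=∅
  n6('a'): parent n0 fail=0; on 'a' 0 → fail=0;  out ∅∪∅=∅
  n9('d'): parent n0 fail=0; on 'd' 0 → fail=0;  out {2}∪∅={2}
  n15('b'): parent n0 fail=0; on 'b' 0 → fail=0;  out ∅∪∅=∅
  n2('eb'): parent n1 fail=0; on 'b' 0 → fail=15;  out ∅∪∅=∅
  n7('ad'): parent n6 fail=0; on 'd' 0 → fail=9;  out ∅∪{2}={2}
  n10('ea'): parent n1 fail=0; on 'a' 0 → fail=6;  out ∅∪∅=∅
  n16('ba'): parent n15 fail=0; on 'a' 0 → fail=6;  out ∅∪∅=∅
  n18('db'): parent n9 fail=0; on 'b' 0 → fail=15;  out {5}∪∅={5}
  n19('aa'): parent n6 fail=0; on 'a' 0 → fail=6;  out ∅∪∅=∅
  n3('ebe'): parent n2 fail=15; on 'e' 15→0 → fail=1;  out ∅∪∅=∅
  n8('adb'): parent n7 fail=9; on 'b' 9 → fail=18;  out {1}∪{5}={1,5}
  n11('ead'): parent n10 fail=6; on 'd' 6 → fail=7;  out ∅∪{2}={2}
  n17('bac'): parent n16 fail=6; on 'c' 6→0 → fail=0;  out {4}∪∅={4}
  n20('aab'): parent n19 fail=6; on 'b' 6→0 → fail=15;  out ∅∪∅=∅
  n22('ada'): parent n7 fail=9; on 'a' 9→0 → fail=6;  out ∅∪∅=∅
  n4('ebee'): parent n3 fail=1; on 'e' 1→0 → fail=1;  out ∅∪∅=∅
  n12('eada'): parent n11 fail=7; on 'a' 7 → fail=22;  out ∅∪∅=∅
  n21('aabe'): parent n20 fail=15; on 'e' 15→0 → fail=1;  out {6}∪∅={6}
  n23('adad'): parent n22 fail=6; on 'd' 6 → fail=7;  out ∅∪{2}={2}
  n5('ebeea'): parent n4 fail=1; on 'a' 1 → fail=10;  out {0}∪∅={0}
  n13('eadad'): parent n12 fail=22; on 'd' 22 → fail=23;  out ∅∪{2}={2}
  n24('adada'): parent n23 fail=7; on 'a' 7 → fail=22;  out {7}∪∅={7}
  n14('eadada'): parent n13 fail=23; on 'a' 23 → fail=24;  out {3}∪{7}={3,7}

Text stream:
[0] read 'b'  n0⇒n15
[1] read 'a'  n15⇒n16
[2] read 'c'  n16⇒n17  emit P4@[0:2]
[3] read 'a'  n17⇒n6 (via fail)
[4] read 'a'  n6⇒n19
[5] read 'b'  n19⇒n20
[6] read 'e'  n20⇒n21  emit P6@[3:6]
[7] read 'a'  n21⇒n10 (via fail)
[8] read 'd'  n10⇒n11  emit P2@[8:8]
[9] read 'd'  n11⇒n9 (via fail)  emit P2@[9:9]
[10] read 'c'  n9⇒n0 (via fail)
[11] read 'b'  n0⇒n15
[12] read 'a'  n15⇒n16
[13] read 'b'  n16⇒n15 (via fail)
[14] read 'b'  n15⇒n15 (via fail)
[15] read 'a'  n15⇒n16
[16] read 'c'  n16⇒n17  emit P4@[14:16]
[17] read 'e'  n17⇒n1 (via fail)
[18] read 'd'  n1⇒n9 (via fail)  emit P2@[18:18]
[19] read 'b'  n9⇒n18  emit P5@[18:19]
[20] read 'e'  n18⇒n1 (via fail)
[21] read 'a'  n1⇒n10
[22] read 'd'  n10⇒n11  emit P2@[22:22]
[23] read 'a'  n11⇒n12
[24] read 'd'  n12⇒n13  emit P2@[24:24]
[25] read 'a'  n13⇒n14  emit P3@[20:25],P7@[21:25]
[26] read 'a'  n14⇒n19 (via fail)
[27] read 'e'  n19⇒n1 (via fail)
[28] read 'c'  n1⇒n0 (via fail)
[29] read 'd'  n0⇒n9  emit P2@[29:29]
[30] read 'c'  n9⇒n0 (via fail)
[31] read 'd'  n0⇒n9  emit P2@[31:31]
[32] read 'a'  n9⇒n6 (via fail)
[33] read 'd'  n6⇒n7  emit P2@[33:33]
[34] read 'b'  n7⇒n8  emit P1@[32:34],P5@[33:34]
[35] read 'd'  n8⇒n9 (via fail)  emit P2@[35:35]
[36] read 'a'  n9⇒n6 (via fail)
[37] read 'a'  n6⇒n19
[38] read 'a'  n19⇒n19 (via fail)
[39] read 'b'  n19⇒n20
[40] read 'e'  n20⇒n21  emit P6@[37:40]
[41] read 'b'  n21⇒n2 (via fail)
[42] read 'c'  n2⇒n0 (via fail)
[43] read 'a'  n0⇒n6
[44] read 'd'  n6⇒n7  emit P2@[44:44]
[45] read 'b'  n7⇒n8  emit P1@[43:45],P5@[44:45]
[46] read 'a'  n8⇒n16 (via fail)
[47] read 'd'  n16⇒n7 (via fail)  emit P2@[47:47]
[48] read 'b'  n7⇒n8  emit P1@[46:48],P5@[47:48]
[49] read 'a'  n8⇒n16 (via fail)
[50] read 'a'  n16⇒n19 (via fail)
[51] read 'b'  n19⇒n20
[52] read 'e'  n20⇒n21  emit P6@[49:52]
[53] read 'e'  n21⇒n1 (via fail)
[54] read 'e'  n1⇒n1 (via fail)
[55] read 'b'  n1⇒n2
[56] read 'a'  n2⇒n16 (via fail)
[57] read 'c'  n16⇒n17  emit P4@[55:57]

Result: [[2,4],[6,6],[8,2],[9,2],[16,4],[18,2],[19,5],[22,2],[24,2],[25,3],[25,7],[29,2],[31,2],[33,2],[34,1],[34,5],[35,2],[40,6],[44,2],[45,1],[45,5],[47,2],[48,1],[48,5],[52,6],[57,4]]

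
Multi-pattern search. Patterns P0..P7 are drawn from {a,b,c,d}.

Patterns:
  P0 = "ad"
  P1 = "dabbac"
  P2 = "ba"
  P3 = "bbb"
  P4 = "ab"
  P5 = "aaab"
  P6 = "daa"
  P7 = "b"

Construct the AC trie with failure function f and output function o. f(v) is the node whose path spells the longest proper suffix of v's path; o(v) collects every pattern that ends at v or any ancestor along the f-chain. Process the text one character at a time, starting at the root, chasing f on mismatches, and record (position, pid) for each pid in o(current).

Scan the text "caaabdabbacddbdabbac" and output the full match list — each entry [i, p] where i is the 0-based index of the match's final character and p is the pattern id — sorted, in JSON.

Build automaton:
Trie nodes:
  0='ε' goto a→1 b→9 d→3
  1='a' goto a→14 b→13 d→2
  2='ad' goto ·  ←P0
  3='d' goto a→4
  4='da' goto a→17 b→5
  5='dab' goto b→6
  6='dabb' goto a→7
  7='dabba' goto c→8
  8='dabbac' goto ·  ←P1
  9='b' goto a→10 b→11  ←P7
  10='ba' goto ·  ←P2
  11='bb' goto b→12
  12='bbb' goto ·  ←P3
  13='ab' goto ·  ←P4
  14='aa' goto a→15
  15='aaa' goto b→16
  16='aaab' goto ·  ←P5
  17='daa' goto ·  ←P6

Failure links (BFS by depth):
  fail(1) 'a': from fail(0)=0 chase 'a': 0 ⇒ 0;  out=∅∪out(0)=∅
  fail(3) 'd': from fail(0)=0 chase 'd': 0 ⇒ 0;  out=∅∪out(0)=∅
  fail(9) 'b': from fail(0)=0 chase 'b': 0 ⇒ 0;  out={7}∪out(0)={7}
  fail(2) 'ad': from fail(1)=0 chase 'd': 0 ⇒ 3;  out={0}∪out(3)={0}
  fail(4) 'da': from fail(3)=0 chase 'a': 0 ⇒ 1;  out=∅∪out(1)=∅
  fail(10) 'ba': from fail(9)=0 chase 'a': 0 ⇒ 1;  out={2}∪out(1)={2}
  fail(11) 'bb': from fail(9)=0 chase 'b': 0 ⇒ 9;  out=∅∪out(9)={7}
  fail(13) 'ab': from fail(1)=0 chase 'b': 0 ⇒ 9;  out={4}∪out(9)={4,7}
  fail(14) 'aa': from fail(1)=0 chase 'a': 0 ⇒ 1;  out=∅∪out(1)=∅
  fail(5) 'dab': from fail(4)=1 chase 'b': 1 ⇒ 13;  out=∅∪out(13)={4,7}
  fail(12) 'bbb': from fail(11)=9 chase 'b': 9 ⇒ 11;  out={3}∪out(11)={3,7}
  fail(15) 'aaa': from fail(14)=1 chase 'a': 1 ⇒ 14;  out=∅∪out(14)=∅
  fail(17) 'daa': from fail(4)=1 chase 'a': 1 ⇒ 14;  out={6}∪out(14)={6}
  fail(6) 'dabb': from fail(5)=13 chase 'b': 13→9 ⇒ 11;  out=∅∪out(11)={7}
  fail(16) 'aaab': from fail(15)=14 chase 'b': 14→1 ⇒ 13;  out={5}∪out(13)={4,5,7}
  fail(7) 'dabba': from fail(6)=11 chase 'a': 11→9 ⇒ 10;  out=∅∪out(10)={2}
  fail(8) 'dabbac': from fail(7)=10 chase 'c': 10→1→0 ⇒ 0;  out={1}∪out(0)={1}

Run:
[0] read 'c'  n0⇒n0
[1] read 'a'  n0⇒n1
[2] read 'a'  n1⇒n14
[3] read 'a'  n14⇒n15
[4] read 'b'  n15⇒n16  ** P4@[3:4],P5@[1:4],P7@[4:4]
[5] read 'd'  n16⇒n3 (via fail)
[6] read 'a'  n3⇒n4
[7] read 'b'  n4⇒n5  ** P4@[6:7],P7@[7:7]
[8] read 'b'  n5⇒n6  ** P7@[8:8]
[9] read 'a'  n6⇒n7  ** P2@[8:9]
[10] read 'c'  n7⇒n8  ** P1@[5:10]
[11] read 'd'  n8⇒n3 (via fail)
[12] read 'd'  n3⇒n3 (via fail)
[13] read 'b'  n3⇒n9 (via fail)  ** P7@[13:13]
[14] read 'd'  n9⇒n3 (via fail)
[15] read 'a'  n3⇒n4
[16] read 'b'  n4⇒n5  ** P4@[15:16],P7@[16:16]
[17] read 'b'  n5⇒n6  ** P7@[17:17]
[18] read 'a'  n6⇒n7  ** P2@[17:18]
[19] read 'c'  n7⇒n8  ** P1@[14:19]

Result: [[4,4],[4,5],[4,7],[7,4],[7,7],[8,7],[9,2],[10,1],[13,7],[16,4],[16,7],[17,7],[18,2],[19,1]]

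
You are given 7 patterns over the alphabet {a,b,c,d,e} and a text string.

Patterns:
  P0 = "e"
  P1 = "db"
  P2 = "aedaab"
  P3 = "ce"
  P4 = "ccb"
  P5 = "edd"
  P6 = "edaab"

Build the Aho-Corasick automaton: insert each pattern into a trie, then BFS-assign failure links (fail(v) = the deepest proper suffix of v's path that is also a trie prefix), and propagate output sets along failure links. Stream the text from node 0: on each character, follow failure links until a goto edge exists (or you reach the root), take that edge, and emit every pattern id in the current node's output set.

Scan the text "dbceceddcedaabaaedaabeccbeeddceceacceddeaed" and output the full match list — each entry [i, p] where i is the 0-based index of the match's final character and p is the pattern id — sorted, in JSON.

Construct AC machine:
Trie nodes:
  0='ε' goto a→4 c→10 d→2 e→1
  1='e' goto d→14  [P0 ends]
  2='d' goto b→3
  3='db' goto ·  [P1 ends]
  4='a' goto e→5
  5='ae' goto d→6
  6='aed' goto a→7
  7='aeda' goto a→8
  8='aedaa' goto b→9
  9='aedaab' goto ·  [P2 ends]
  10='c' goto c→12 e→11
  11='ce' goto ·  [P3 ends]
  12='cc' goto b→13
  13='ccb' goto ·  [P4 ends]
  14='ed' goto a→16 d→15
  15='edd' goto ·  [P5 ends]
  16='eda' goto a→17
  17='edaa' goto b→18
  18='edaab' goto ·  [P6 ends]

Failure links (BFS by depth):
  fail(1) 'e': from fail(0)=0 chase 'e': 0 ⇒ 0;  out={0}∪out(0)={0}
  fail(2) 'd': from fail(0)=0 chase 'd': 0 ⇒ 0;  out=∅∪out(0)=∅
  fail(4) 'a': from fail(0)=0 chase 'a': 0 ⇒ 0;  out=∅∪out(0)=∅
  fail(10) 'c': from fail(0)=0 chase 'c': 0 ⇒ 0;  out=∅∪out(0)=∅
  fail(3) 'db': from fail(2)=0 chase 'b': 0 ⇒ 0;  out={1}∪out(0)={1}
  fail(5) 'ae': from fail(4)=0 chase 'e': 0 ⇒ 1;  out=∅∪out(1)={0}
  fail(11) 'ce': from fail(10)=0 chase 'e': 0 ⇒ 1;  out={3}∪out(1)={0,3}
  fail(12) 'cc': from fail(10)=0 chase 'c': 0 ⇒ 10;  out=∅∪out(10)=∅
  fail(14) 'ed': from fail(1)=0 chase 'd': 0 ⇒ 2;  out=∅∪out(2)=∅
  fail(6) 'aed': from fail(5)=1 chase 'd': 1 ⇒ 14;  out=∅∪out(14)=∅
  fail(13) 'ccb': from fail(12)=10 chase 'b': 10→0 ⇒ 0;  out={4}∪out(0)={4}
  fail(15) 'edd': from fail(14)=2 chase 'd': 2→0 ⇒ 2;  out={5}∪out(2)={5}
  fail(16) 'eda': from fail(14)=2 chase 'a': 2→0 ⇒ 4;  out=∅∪out(4)=∅
  fail(7) 'aeda': from fail(6)=14 chase 'a': 14 ⇒ 16;  out=∅∪out(16)=∅
  fail(17) 'edaa': from fail(16)=4 chase 'a': 4→0 ⇒ 4;  out=∅∪out(4)=∅
  fail(8) 'aedaa': from fail(7)=16 chase 'a': 16 ⇒ 17;  out=∅∪out(17)=∅
  fail(18) 'edaab': from fail(17)=4 chase 'b': 4→0 ⇒ 0;  out={6}∪out(0)={6}
  fail(9) 'aedaab': from fail(8)=17 chase 'b': 17 ⇒ 18;  out={2}∪out(18)={2,6}

Run:
pos 0 'd': at 2
pos 1 'b': at 3  emit P1@[0:1]
pos 2 'c': at 10 ·f
pos 3 'e': at 11  emit P0@[3:3],P3@[2:3]
pos 4 'c': at 10 ·f
pos 5 'e': at 11  emit P0@[5:5],P3@[4:5]
pos 6 'd': at 14 ·f
pos 7 'd': at 15  emit P5@[5:7]
pos 8 'c': at 10 ·f
pos 9 'e': at 11  emit P0@[9:9],P3@[8:9]
pos 10 'd': at 14 ·f
pos 11 'a': at 16
pos 12 'a': at 17
pos 13 'b': at 18  emit P6@[9:13]
pos 14 'a': at 4 ·f
pos 15 'a': at 4 ·f
pos 16 'e': at 5  emit P0@[16:16]
pos 17 'd': at 6
pos 18 'a': at 7
pos 19 'a': at 8
pos 20 'b': at 9  emit P2@[15:20],P6@[16:20]
pos 21 'e': at 1 ·f  emit P0@[21:21]
pos 22 'c': at 10 ·f
pos 23 'c': at 12
pos 24 'b': at 13  emit P4@[22:24]
pos 25 'e': at 1 ·f  emit P0@[25:25]
pos 26 'e': at 1 ·f  emit P0@[26:26]
pos 27 'd': at 14
pos 28 'd': at 15  emit P5@[26:28]
pos 29 'c': at 10 ·f
pos 30 'e': at 11  emit P0@[30:30],P3@[29:30]
pos 31 'c': at 10 ·f
pos 32 'e': at 11  emit P0@[32:32],P3@[31:32]
pos 33 'a': at 4 ·f
pos 34 'c': at 10 ·f
pos 35 'c': at 12
pos 36 'e': at 11 ·f  emit P0@[36:36],P3@[35:36]
pos 37 'd': at 14 ·f
pos 38 'd': at 15  emit P5@[36:38]
pos 39 'e': at 1 ·f  emit P0@[39:39]
pos 40 'a': at 4 ·f
pos 41 'e': at 5  emit P0@[41:41]
pos 42 'd': at 6

All matches (sorted): [[1,1],[3,0],[3,3],[5,0],[5,3],[7,5],[9,0],[9,3],[13,6],[16,0],[20,2],[20,6],[21,0],[24,4],[25,0],[26,0],[28,5],[30,0],[30,3],[32,0],[32,3],[36,0],[36,3],[38,5],[39,0],[41,0]]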